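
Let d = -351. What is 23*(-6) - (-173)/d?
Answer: -48611/351 ≈ -138.49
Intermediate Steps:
23*(-6) - (-173)/d = 23*(-6) - (-173)/(-351) = -138 - (-173)*(-1)/351 = -138 - 1*173/351 = -138 - 173/351 = -48611/351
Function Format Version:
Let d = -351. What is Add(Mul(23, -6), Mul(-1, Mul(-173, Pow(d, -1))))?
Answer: Rational(-48611, 351) ≈ -138.49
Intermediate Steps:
Add(Mul(23, -6), Mul(-1, Mul(-173, Pow(d, -1)))) = Add(Mul(23, -6), Mul(-1, Mul(-173, Pow(-351, -1)))) = Add(-138, Mul(-1, Mul(-173, Rational(-1, 351)))) = Add(-138, Mul(-1, Rational(173, 351))) = Add(-138, Rational(-173, 351)) = Rational(-48611, 351)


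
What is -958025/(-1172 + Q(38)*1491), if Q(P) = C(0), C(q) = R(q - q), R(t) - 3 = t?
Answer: -958025/3301 ≈ -290.22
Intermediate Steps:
R(t) = 3 + t
C(q) = 3 (C(q) = 3 + (q - q) = 3 + 0 = 3)
Q(P) = 3
-958025/(-1172 + Q(38)*1491) = -958025/(-1172 + 3*1491) = -958025/(-1172 + 4473) = -958025/3301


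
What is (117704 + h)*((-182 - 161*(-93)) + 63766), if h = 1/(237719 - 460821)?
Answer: 2062906647724499/223102 ≈ 9.2465e+9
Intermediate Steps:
h = -1/223102 (h = 1/(-223102) = -1/223102 ≈ -4.4823e-6)
(117704 + h)*((-182 - 161*(-93)) + 63766) = (117704 - 1/223102)*((-182 - 161*(-93)) + 63766) = 26259997807*((-182 + 14973) + 63766)/223102 = 26259997807*(14791 + 63766)/223102 = (26259997807/223102)*78557 = 2062906647724499/223102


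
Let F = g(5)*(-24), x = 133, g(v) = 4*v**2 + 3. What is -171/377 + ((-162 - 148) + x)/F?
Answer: -118661/310648 ≈ -0.38198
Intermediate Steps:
g(v) = 3 + 4*v**2
F = -2472 (F = (3 + 4*5**2)*(-24) = (3 + 4*25)*(-24) = (3 + 100)*(-24) = 103*(-24) = -2472)
-171/377 + ((-162 - 148) + x)/F = -171/377 + ((-162 - 148) + 133)/(-2472) = -171*1/377 + (-310 + 133)*(-1/2472) = -171/377 - 177*(-1/2472) = -171/377 + 59/824 = -118661/310648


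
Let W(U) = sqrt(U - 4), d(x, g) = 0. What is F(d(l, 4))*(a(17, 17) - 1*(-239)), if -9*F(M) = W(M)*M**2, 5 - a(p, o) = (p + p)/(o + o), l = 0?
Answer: 0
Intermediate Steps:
W(U) = sqrt(-4 + U)
a(p, o) = 5 - p/o (a(p, o) = 5 - (p + p)/(o + o) = 5 - 2*p/(2*o) = 5 - 2*p*1/(2*o) = 5 - p/o)
F(M) = -M**2*sqrt(-4 + M)/9 (F(M) = -sqrt(-4 + M)*M**2/9 = -M**2*sqrt(-4 + M)/9)
F(d(l, 4))*(a(17, 17) - 1*(-239)) = (-1/9*0**2*sqrt(-4 + 0))*((5 - 1*17/17) - 1*(-239)) = (-1/9*0*sqrt(-4))*((5 - 1*17*1/17) + 239) = (-1/9*0*2*I)*((5 - 1) + 239) = 0*(4 + 239) = 0*243 = 0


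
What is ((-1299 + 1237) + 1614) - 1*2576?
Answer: -1024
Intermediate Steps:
((-1299 + 1237) + 1614) - 1*2576 = (-62 + 1614) - 2576 = 1552 - 2576 = -1024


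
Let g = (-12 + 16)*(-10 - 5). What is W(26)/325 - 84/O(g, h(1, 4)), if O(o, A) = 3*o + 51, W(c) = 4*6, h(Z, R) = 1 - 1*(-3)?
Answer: 10132/13975 ≈ 0.72501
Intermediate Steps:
h(Z, R) = 4 (h(Z, R) = 1 + 3 = 4)
W(c) = 24
g = -60 (g = 4*(-15) = -60)
O(o, A) = 51 + 3*o
W(26)/325 - 84/O(g, h(1, 4)) = 24/325 - 84/(51 + 3*(-60)) = 24*(1/325) - 84/(51 - 180) = 24/325 - 84/(-129) = 24/325 - 84*(-1/129) = 24/325 + 28/43 = 10132/13975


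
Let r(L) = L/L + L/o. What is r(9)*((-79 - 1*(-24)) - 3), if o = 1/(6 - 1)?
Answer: -2668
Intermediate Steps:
o = ⅕ (o = 1/5 = ⅕ ≈ 0.20000)
r(L) = 1 + 5*L (r(L) = L/L + L/(⅕) = 1 + L*5 = 1 + 5*L)
r(9)*((-79 - 1*(-24)) - 3) = (1 + 5*9)*((-79 - 1*(-24)) - 3) = (1 + 45)*((-79 + 24) - 3) = 46*(-55 - 3) = 46*(-58) = -2668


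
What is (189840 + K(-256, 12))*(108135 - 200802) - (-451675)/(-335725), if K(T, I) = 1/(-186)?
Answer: -14646983073433213/832598 ≈ -1.7592e+10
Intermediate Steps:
K(T, I) = -1/186
(189840 + K(-256, 12))*(108135 - 200802) - (-451675)/(-335725) = (189840 - 1/186)*(108135 - 200802) - (-451675)/(-335725) = (35310239/186)*(-92667) - (-451675)*(-1)/335725 = -1090697972471/62 - 1*18067/13429 = -1090697972471/62 - 18067/13429 = -14646983073433213/832598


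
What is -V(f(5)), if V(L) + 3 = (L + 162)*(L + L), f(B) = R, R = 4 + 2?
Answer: -2013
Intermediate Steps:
R = 6
f(B) = 6
V(L) = -3 + 2*L*(162 + L) (V(L) = -3 + (L + 162)*(L + L) = -3 + (162 + L)*(2*L) = -3 + 2*L*(162 + L))
-V(f(5)) = -(-3 + 2*6**2 + 324*6) = -(-3 + 2*36 + 1944) = -(-3 + 72 + 1944) = -1*2013 = -2013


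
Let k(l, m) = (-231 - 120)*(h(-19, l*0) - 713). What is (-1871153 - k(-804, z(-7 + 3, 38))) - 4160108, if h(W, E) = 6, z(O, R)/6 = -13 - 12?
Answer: -6279418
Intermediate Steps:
z(O, R) = -150 (z(O, R) = 6*(-13 - 12) = 6*(-25) = -150)
k(l, m) = 248157 (k(l, m) = (-231 - 120)*(6 - 713) = -351*(-707) = 248157)
(-1871153 - k(-804, z(-7 + 3, 38))) - 4160108 = (-1871153 - 1*248157) - 4160108 = (-1871153 - 248157) - 4160108 = -2119310 - 4160108 = -6279418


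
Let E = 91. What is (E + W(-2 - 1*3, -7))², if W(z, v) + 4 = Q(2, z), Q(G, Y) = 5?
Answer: 8464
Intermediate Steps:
W(z, v) = 1 (W(z, v) = -4 + 5 = 1)
(E + W(-2 - 1*3, -7))² = (91 + 1)² = 92² = 8464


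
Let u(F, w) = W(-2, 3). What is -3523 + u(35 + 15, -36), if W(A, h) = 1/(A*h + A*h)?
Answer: -42277/12 ≈ -3523.1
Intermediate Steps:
W(A, h) = 1/(2*A*h)
u(F, w) = -1/12 (u(F, w) = (1/2)/(-2*3) = (1/2)*(-1/2)*(1/3) = -1/12)
-3523 + u(35 + 15, -36) = -3523 - 1/12 = -42277/12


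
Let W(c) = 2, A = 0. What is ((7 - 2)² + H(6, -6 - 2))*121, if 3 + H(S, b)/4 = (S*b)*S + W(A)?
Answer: -136851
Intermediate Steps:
H(S, b) = -4 + 4*b*S² (H(S, b) = -12 + 4*((S*b)*S + 2) = -12 + 4*(b*S² + 2) = -12 + 4*(2 + b*S²) = -12 + (8 + 4*b*S²) = -4 + 4*b*S²)
((7 - 2)² + H(6, -6 - 2))*121 = ((7 - 2)² + (-4 + 4*(-6 - 2)*6²))*121 = (5² + (-4 + 4*(-8)*36))*121 = (25 + (-4 - 1152))*121 = (25 - 1156)*121 = -1131*121 = -136851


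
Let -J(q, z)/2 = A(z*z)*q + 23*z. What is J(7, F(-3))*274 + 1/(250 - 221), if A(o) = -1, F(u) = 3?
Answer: -985303/29 ≈ -33976.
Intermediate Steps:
J(q, z) = -46*z + 2*q (J(q, z) = -2*(-q + 23*z) = -46*z + 2*q)
J(7, F(-3))*274 + 1/(250 - 221) = (-46*3 + 2*7)*274 + 1/(250 - 221) = (-138 + 14)*274 + 1/29 = -124*274 + 1/29 = -33976 + 1/29 = -985303/29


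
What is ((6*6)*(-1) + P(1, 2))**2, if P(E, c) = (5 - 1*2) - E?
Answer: 1156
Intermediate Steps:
P(E, c) = 3 - E (P(E, c) = (5 - 2) - E = 3 - E)
((6*6)*(-1) + P(1, 2))**2 = ((6*6)*(-1) + (3 - 1*1))**2 = (36*(-1) + (3 - 1))**2 = (-36 + 2)**2 = (-34)**2 = 1156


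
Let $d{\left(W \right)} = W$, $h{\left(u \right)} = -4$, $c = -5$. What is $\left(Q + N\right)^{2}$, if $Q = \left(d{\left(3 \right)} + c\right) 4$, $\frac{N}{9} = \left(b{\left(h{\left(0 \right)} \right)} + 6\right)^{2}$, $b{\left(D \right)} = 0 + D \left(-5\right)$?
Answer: $36917776$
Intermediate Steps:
$b{\left(D \right)} = - 5 D$ ($b{\left(D \right)} = 0 - 5 D = - 5 D$)
$N = 6084$ ($N = 9 \left(\left(-5\right) \left(-4\right) + 6\right)^{2} = 9 \left(20 + 6\right)^{2} = 9 \cdot 26^{2} = 9 \cdot 676 = 6084$)
$Q = -8$ ($Q = \left(3 - 5\right) 4 = \left(-2\right) 4 = -8$)
$\left(Q + N\right)^{2} = \left(-8 + 6084\right)^{2} = 6076^{2} = 36917776$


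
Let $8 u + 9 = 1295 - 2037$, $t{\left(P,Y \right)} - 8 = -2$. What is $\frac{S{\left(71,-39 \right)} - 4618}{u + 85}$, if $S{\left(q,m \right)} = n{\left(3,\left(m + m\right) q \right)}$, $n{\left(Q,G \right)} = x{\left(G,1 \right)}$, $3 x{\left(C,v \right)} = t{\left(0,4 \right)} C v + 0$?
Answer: $\frac{125552}{71} \approx 1768.3$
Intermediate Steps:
$t{\left(P,Y \right)} = 6$ ($t{\left(P,Y \right)} = 8 - 2 = 6$)
$u = - \frac{751}{8}$ ($u = - \frac{9}{8} + \frac{1295 - 2037}{8} = - \frac{9}{8} + \frac{1}{8} \left(-742\right) = - \frac{9}{8} - \frac{371}{4} = - \frac{751}{8} \approx -93.875$)
$x{\left(C,v \right)} = 2 C v$ ($x{\left(C,v \right)} = \frac{6 C v + 0}{3} = \frac{6 C v}{3} = 2 C v$)
$n{\left(Q,G \right)} = 2 G$ ($n{\left(Q,G \right)} = 2 G 1 = 2 G$)
$S{\left(q,m \right)} = 4 m q$ ($S{\left(q,m \right)} = 2 \left(m + m\right) q = 2 \cdot 2 m q = 4 m q$)
$\frac{S{\left(71,-39 \right)} - 4618}{u + 85} = \frac{4 \left(-39\right) 71 - 4618}{- \frac{751}{8} + 85} = \frac{-11076 - 4618}{- \frac{71}{8}} = \left(-15694\right) \left(- \frac{8}{71}\right) = \frac{125552}{71}$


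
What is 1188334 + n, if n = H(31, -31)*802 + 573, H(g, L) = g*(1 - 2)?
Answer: 1164045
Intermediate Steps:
H(g, L) = -g (H(g, L) = g*(-1) = -g)
n = -24289 (n = -1*31*802 + 573 = -31*802 + 573 = -24862 + 573 = -24289)
1188334 + n = 1188334 - 24289 = 1164045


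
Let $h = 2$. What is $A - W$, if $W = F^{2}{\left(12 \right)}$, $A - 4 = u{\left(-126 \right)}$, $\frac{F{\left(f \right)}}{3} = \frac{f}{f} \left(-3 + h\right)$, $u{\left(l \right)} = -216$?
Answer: $-221$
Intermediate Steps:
$F{\left(f \right)} = -3$ ($F{\left(f \right)} = 3 \frac{f}{f} \left(-3 + 2\right) = 3 \cdot 1 \left(-1\right) = 3 \left(-1\right) = -3$)
$A = -212$ ($A = 4 - 216 = -212$)
$W = 9$ ($W = \left(-3\right)^{2} = 9$)
$A - W = -212 - 9 = -221$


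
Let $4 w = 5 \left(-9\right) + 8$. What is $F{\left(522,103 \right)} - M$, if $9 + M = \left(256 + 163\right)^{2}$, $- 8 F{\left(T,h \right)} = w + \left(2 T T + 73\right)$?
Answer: $- \frac{7797791}{32} \approx -2.4368 \cdot 10^{5}$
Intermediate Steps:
$w = - \frac{37}{4}$ ($w = \frac{5 \left(-9\right) + 8}{4} = \frac{-45 + 8}{4} = \frac{1}{4} \left(-37\right) = - \frac{37}{4} \approx -9.25$)
$F{\left(T,h \right)} = - \frac{255}{32} - \frac{T^{2}}{4}$ ($F{\left(T,h \right)} = - \frac{- \frac{37}{4} + \left(2 T T + 73\right)}{8} = - \frac{- \frac{37}{4} + \left(2 T^{2} + 73\right)}{8} = - \frac{- \frac{37}{4} + \left(73 + 2 T^{2}\right)}{8} = - \frac{\frac{255}{4} + 2 T^{2}}{8} = - \frac{255}{32} - \frac{T^{2}}{4}$)
$M = 175552$ ($M = -9 + \left(256 + 163\right)^{2} = -9 + 419^{2} = -9 + 175561 = 175552$)
$F{\left(522,103 \right)} - M = \left(- \frac{255}{32} - \frac{522^{2}}{4}\right) - 175552 = \left(- \frac{255}{32} - 68121\right) - 175552 = - \frac{2180127}{32} - 175552 = - \frac{7797791}{32}$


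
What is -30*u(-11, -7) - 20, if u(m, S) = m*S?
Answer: -2330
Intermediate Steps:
u(m, S) = S*m
-30*u(-11, -7) - 20 = -(-210)*(-11) - 20 = -30*77 - 20 = -2310 - 20 = -2330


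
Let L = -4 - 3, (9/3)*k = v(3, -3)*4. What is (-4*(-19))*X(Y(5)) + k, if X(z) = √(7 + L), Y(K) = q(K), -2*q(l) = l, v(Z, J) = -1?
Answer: -4/3 ≈ -1.3333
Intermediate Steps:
q(l) = -l/2
Y(K) = -K/2
k = -4/3 (k = (-1*4)/3 = (⅓)*(-4) = -4/3 ≈ -1.3333)
L = -7
X(z) = 0 (X(z) = √(7 - 7) = √0 = 0)
(-4*(-19))*X(Y(5)) + k = -4*(-19)*0 - 4/3 = 76*0 - 4/3 = 0 - 4/3 = -4/3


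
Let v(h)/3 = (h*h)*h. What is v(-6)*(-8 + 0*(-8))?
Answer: 5184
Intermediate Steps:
v(h) = 3*h³ (v(h) = 3*((h*h)*h) = 3*(h²*h) = 3*h³)
v(-6)*(-8 + 0*(-8)) = (3*(-6)³)*(-8 + 0*(-8)) = (3*(-216))*(-8 + 0) = -648*(-8) = 5184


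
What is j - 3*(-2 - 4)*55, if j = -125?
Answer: 865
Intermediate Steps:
j - 3*(-2 - 4)*55 = -125 - 3*(-2 - 4)*55 = -125 - 3*(-6)*55 = -125 + 18*55 = -125 + 990 = 865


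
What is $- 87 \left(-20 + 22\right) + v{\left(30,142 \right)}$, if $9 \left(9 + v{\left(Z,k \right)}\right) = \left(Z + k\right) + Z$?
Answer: $- \frac{1445}{9} \approx -160.56$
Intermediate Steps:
$v{\left(Z,k \right)} = -9 + \frac{k}{9} + \frac{2 Z}{9}$ ($v{\left(Z,k \right)} = -9 + \frac{\left(Z + k\right) + Z}{9} = -9 + \frac{k + 2 Z}{9} = -9 + \left(\frac{k}{9} + \frac{2 Z}{9}\right) = -9 + \frac{k}{9} + \frac{2 Z}{9}$)
$- 87 \left(-20 + 22\right) + v{\left(30,142 \right)} = - 87 \left(-20 + 22\right) + \left(-9 + \frac{1}{9} \cdot 142 + \frac{2}{9} \cdot 30\right) = \left(-87\right) 2 + \left(-9 + \frac{142}{9} + \frac{20}{3}\right) = -174 + \frac{121}{9} = - \frac{1445}{9}$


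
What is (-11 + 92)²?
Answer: 6561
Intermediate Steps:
(-11 + 92)² = 81² = 6561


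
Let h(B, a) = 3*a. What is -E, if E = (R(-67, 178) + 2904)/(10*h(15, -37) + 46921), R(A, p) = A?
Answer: -2837/45811 ≈ -0.061928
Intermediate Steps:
E = 2837/45811 (E = (-67 + 2904)/(10*(3*(-37)) + 46921) = 2837/(10*(-111) + 46921) = 2837/(-1110 + 46921) = 2837/45811 ≈ 0.061928)
-E = -1*2837/45811 = -2837/45811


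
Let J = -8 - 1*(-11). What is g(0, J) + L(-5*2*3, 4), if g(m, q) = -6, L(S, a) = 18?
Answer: 12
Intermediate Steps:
J = 3 (J = -8 + 11 = 3)
g(0, J) + L(-5*2*3, 4) = -6 + 18 = 12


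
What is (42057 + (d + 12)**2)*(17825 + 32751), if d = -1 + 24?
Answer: 2189030432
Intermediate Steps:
d = 23
(42057 + (d + 12)**2)*(17825 + 32751) = (42057 + (23 + 12)**2)*(17825 + 32751) = (42057 + 35**2)*50576 = (42057 + 1225)*50576 = 43282*50576 = 2189030432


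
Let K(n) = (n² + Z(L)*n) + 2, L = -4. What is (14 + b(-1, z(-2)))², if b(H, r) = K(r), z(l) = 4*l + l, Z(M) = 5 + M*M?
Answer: 8836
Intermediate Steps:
Z(M) = 5 + M²
z(l) = 5*l
K(n) = 2 + n² + 21*n (K(n) = (n² + (5 + (-4)²)*n) + 2 = (n² + (5 + 16)*n) + 2 = (n² + 21*n) + 2 = 2 + n² + 21*n)
b(H, r) = 2 + r² + 21*r
(14 + b(-1, z(-2)))² = (14 + (2 + (5*(-2))² + 21*(5*(-2))))² = (14 + (2 + (-10)² + 21*(-10)))² = (14 + (2 + 100 - 210))² = (14 - 108)² = (-94)² = 8836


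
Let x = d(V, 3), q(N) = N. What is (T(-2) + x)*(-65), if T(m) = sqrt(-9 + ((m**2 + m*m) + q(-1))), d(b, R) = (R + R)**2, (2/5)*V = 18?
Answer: -2340 - 65*I*sqrt(2) ≈ -2340.0 - 91.924*I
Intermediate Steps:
V = 45 (V = (5/2)*18 = 45)
d(b, R) = 4*R**2 (d(b, R) = (2*R)**2 = 4*R**2)
x = 36 (x = 4*3**2 = 4*9 = 36)
T(m) = sqrt(-10 + 2*m**2) (T(m) = sqrt(-9 + ((m**2 + m*m) - 1)) = sqrt(-9 + ((m**2 + m**2) - 1)) = sqrt(-9 + (2*m**2 - 1)) = sqrt(-9 + (-1 + 2*m**2)) = sqrt(-10 + 2*m**2))
(T(-2) + x)*(-65) = (sqrt(-10 + 2*(-2)**2) + 36)*(-65) = (sqrt(-10 + 2*4) + 36)*(-65) = (sqrt(-10 + 8) + 36)*(-65) = (sqrt(-2) + 36)*(-65) = (I*sqrt(2) + 36)*(-65) = (36 + I*sqrt(2))*(-65) = -2340 - 65*I*sqrt(2)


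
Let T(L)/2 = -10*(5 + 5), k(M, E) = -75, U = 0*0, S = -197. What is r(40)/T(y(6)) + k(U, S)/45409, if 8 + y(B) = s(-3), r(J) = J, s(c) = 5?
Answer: -45784/227045 ≈ -0.20165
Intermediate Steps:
y(B) = -3 (y(B) = -8 + 5 = -3)
U = 0
T(L) = -200 (T(L) = 2*(-10*(5 + 5)) = 2*(-10*10) = 2*(-100) = -200)
r(40)/T(y(6)) + k(U, S)/45409 = 40/(-200) - 75/45409 = 40*(-1/200) - 75*1/45409 = -⅕ - 75/45409 = -45784/227045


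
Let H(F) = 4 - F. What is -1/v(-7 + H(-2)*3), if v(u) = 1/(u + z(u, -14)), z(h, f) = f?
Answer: 3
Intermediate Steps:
v(u) = 1/(-14 + u) (v(u) = 1/(u - 14) = 1/(-14 + u))
-1/v(-7 + H(-2)*3) = -1/(1/(-14 + (-7 + (4 - 1*(-2))*3))) = -1/(1/(-14 + (-7 + (4 + 2)*3))) = -1/(1/(-14 + (-7 + 6*3))) = -1/(1/(-14 + (-7 + 18))) = -1/(1/(-14 + 11)) = -1/(1/(-3)) = -1/(-⅓) = -1*(-3) = 3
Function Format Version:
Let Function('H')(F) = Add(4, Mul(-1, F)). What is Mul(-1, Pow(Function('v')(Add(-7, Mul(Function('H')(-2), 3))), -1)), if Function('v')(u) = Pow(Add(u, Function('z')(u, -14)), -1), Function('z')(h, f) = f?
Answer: 3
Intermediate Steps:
Function('v')(u) = Pow(Add(-14, u), -1) (Function('v')(u) = Pow(Add(u, -14), -1) = Pow(Add(-14, u), -1))
Mul(-1, Pow(Function('v')(Add(-7, Mul(Function('H')(-2), 3))), -1)) = Mul(-1, Pow(Pow(Add(-14, Add(-7, Mul(Add(4, Mul(-1, -2)), 3))), -1), -1)) = Mul(-1, Pow(Pow(Add(-14, Add(-7, Mul(Add(4, 2), 3))), -1), -1)) = Mul(-1, Pow(Pow(Add(-14, Add(-7, Mul(6, 3))), -1), -1)) = Mul(-1, Pow(Pow(Add(-14, Add(-7, 18)), -1), -1)) = Mul(-1, Pow(Pow(Add(-14, 11), -1), -1)) = Mul(-1, Pow(Pow(-3, -1), -1)) = Mul(-1, Pow(Rational(-1, 3), -1)) = Mul(-1, -3) = 3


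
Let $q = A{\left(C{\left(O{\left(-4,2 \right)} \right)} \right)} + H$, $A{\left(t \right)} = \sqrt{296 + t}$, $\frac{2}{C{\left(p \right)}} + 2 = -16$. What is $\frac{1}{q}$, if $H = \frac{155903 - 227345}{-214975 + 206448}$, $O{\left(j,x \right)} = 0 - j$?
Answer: $- \frac{5482673406}{147690374051} + \frac{218129187 \sqrt{2663}}{147690374051} \approx 0.039093$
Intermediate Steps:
$O{\left(j,x \right)} = - j$
$C{\left(p \right)} = - \frac{1}{9}$ ($C{\left(p \right)} = \frac{2}{-2 - 16} = \frac{2}{-18} = 2 \left(- \frac{1}{18}\right) = - \frac{1}{9}$)
$H = \frac{71442}{8527}$ ($H = - \frac{71442}{-8527} = \left(-71442\right) \left(- \frac{1}{8527}\right) = \frac{71442}{8527} \approx 8.3783$)
$q = \frac{71442}{8527} + \frac{\sqrt{2663}}{3}$ ($q = \sqrt{296 - \frac{1}{9}} + \frac{71442}{8527} = \sqrt{\frac{2663}{9}} + \frac{71442}{8527} = \frac{\sqrt{2663}}{3} + \frac{71442}{8527} = \frac{71442}{8527} + \frac{\sqrt{2663}}{3} \approx 25.58$)
$\frac{1}{q} = \frac{1}{\frac{71442}{8527} + \frac{\sqrt{2663}}{3}}$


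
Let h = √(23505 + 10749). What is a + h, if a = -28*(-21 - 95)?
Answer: 3248 + 3*√3806 ≈ 3433.1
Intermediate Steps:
a = 3248 (a = -28*(-116) = 3248)
h = 3*√3806 (h = √34254 = 3*√3806 ≈ 185.08)
a + h = 3248 + 3*√3806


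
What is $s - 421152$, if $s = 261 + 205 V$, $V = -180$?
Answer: $-457791$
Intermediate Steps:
$s = -36639$ ($s = 261 + 205 \left(-180\right) = 261 - 36900 = -36639$)
$s - 421152 = -36639 - 421152 = -457791$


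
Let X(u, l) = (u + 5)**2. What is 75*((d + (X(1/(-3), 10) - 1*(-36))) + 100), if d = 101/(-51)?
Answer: 595925/51 ≈ 11685.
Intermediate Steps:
X(u, l) = (5 + u)**2
d = -101/51 (d = 101*(-1/51) = -101/51 ≈ -1.9804)
75*((d + (X(1/(-3), 10) - 1*(-36))) + 100) = 75*((-101/51 + ((5 + 1/(-3))**2 - 1*(-36))) + 100) = 75*((-101/51 + ((5 - 1/3)**2 + 36)) + 100) = 75*((-101/51 + ((14/3)**2 + 36)) + 100) = 75*((-101/51 + (196/9 + 36)) + 100) = 75*((-101/51 + 520/9) + 100) = 75*(8537/153 + 100) = 75*(23837/153) = 595925/51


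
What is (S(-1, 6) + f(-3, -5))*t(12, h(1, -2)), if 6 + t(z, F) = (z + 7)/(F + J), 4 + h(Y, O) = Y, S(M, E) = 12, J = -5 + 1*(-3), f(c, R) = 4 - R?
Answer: -1785/11 ≈ -162.27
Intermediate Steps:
J = -8 (J = -5 - 3 = -8)
h(Y, O) = -4 + Y
t(z, F) = -6 + (7 + z)/(-8 + F) (t(z, F) = -6 + (z + 7)/(F - 8) = -6 + (7 + z)/(-8 + F))
(S(-1, 6) + f(-3, -5))*t(12, h(1, -2)) = (12 + (4 - 1*(-5)))*((55 + 12 - 6*(-4 + 1))/(-8 + (-4 + 1))) = (12 + (4 + 5))*((55 + 12 - 6*(-3))/(-8 - 3)) = (12 + 9)*((55 + 12 + 18)/(-11)) = 21*(-1/11*85) = 21*(-85/11) = -1785/11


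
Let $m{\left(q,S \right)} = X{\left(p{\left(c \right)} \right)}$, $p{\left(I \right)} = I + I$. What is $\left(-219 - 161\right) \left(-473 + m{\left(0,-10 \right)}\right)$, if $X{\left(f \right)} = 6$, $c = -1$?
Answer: $177460$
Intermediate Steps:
$p{\left(I \right)} = 2 I$
$m{\left(q,S \right)} = 6$
$\left(-219 - 161\right) \left(-473 + m{\left(0,-10 \right)}\right) = \left(-219 - 161\right) \left(-473 + 6\right) = \left(-219 - 161\right) \left(-467\right) = \left(-380\right) \left(-467\right) = 177460$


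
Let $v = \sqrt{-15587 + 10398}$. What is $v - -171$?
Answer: $171 + i \sqrt{5189} \approx 171.0 + 72.035 i$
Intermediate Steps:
$v = i \sqrt{5189}$ ($v = \sqrt{-5189} = i \sqrt{5189} \approx 72.035 i$)
$v - -171 = i \sqrt{5189} - -171 = i \sqrt{5189} + \left(-45 + 216\right) = i \sqrt{5189} + 171 = 171 + i \sqrt{5189}$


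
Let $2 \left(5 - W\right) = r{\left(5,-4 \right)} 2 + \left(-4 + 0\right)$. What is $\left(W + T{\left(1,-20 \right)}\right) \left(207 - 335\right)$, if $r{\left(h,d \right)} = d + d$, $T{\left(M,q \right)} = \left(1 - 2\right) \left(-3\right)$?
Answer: $-2304$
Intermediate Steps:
$T{\left(M,q \right)} = 3$ ($T{\left(M,q \right)} = \left(-1\right) \left(-3\right) = 3$)
$r{\left(h,d \right)} = 2 d$
$W = 15$ ($W = 5 - \frac{2 \left(-4\right) 2 + \left(-4 + 0\right)}{2} = 5 - \frac{\left(-8\right) 2 - 4}{2} = 5 - \frac{-16 - 4}{2} = 5 - -10 = 5 + 10 = 15$)
$\left(W + T{\left(1,-20 \right)}\right) \left(207 - 335\right) = \left(15 + 3\right) \left(207 - 335\right) = 18 \left(-128\right) = -2304$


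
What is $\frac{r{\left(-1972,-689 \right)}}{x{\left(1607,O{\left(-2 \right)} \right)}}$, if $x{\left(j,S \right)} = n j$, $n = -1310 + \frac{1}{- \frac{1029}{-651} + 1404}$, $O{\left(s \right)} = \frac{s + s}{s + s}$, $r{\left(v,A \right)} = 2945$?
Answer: $- \frac{128322485}{91728522593} \approx -0.0013989$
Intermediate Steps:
$O{\left(s \right)} = 1$ ($O{\left(s \right)} = \frac{2 s}{2 s} = 2 s \frac{1}{2 s} = 1$)
$n = - \frac{57080599}{43573}$ ($n = -1310 + \frac{1}{\left(-1029\right) \left(- \frac{1}{651}\right) + 1404} = -1310 + \frac{1}{\frac{49}{31} + 1404} = -1310 + \frac{1}{\frac{43573}{31}} = -1310 + \frac{31}{43573} = - \frac{57080599}{43573} \approx -1310.0$)
$x{\left(j,S \right)} = - \frac{57080599 j}{43573}$
$\frac{r{\left(-1972,-689 \right)}}{x{\left(1607,O{\left(-2 \right)} \right)}} = \frac{2945}{\left(- \frac{57080599}{43573}\right) 1607} = \frac{2945}{- \frac{91728522593}{43573}} = 2945 \left(- \frac{43573}{91728522593}\right) = - \frac{128322485}{91728522593}$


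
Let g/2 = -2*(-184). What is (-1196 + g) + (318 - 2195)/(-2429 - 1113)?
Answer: -1627443/3542 ≈ -459.47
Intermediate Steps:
g = 736 (g = 2*(-2*(-184)) = 2*368 = 736)
(-1196 + g) + (318 - 2195)/(-2429 - 1113) = (-1196 + 736) + (318 - 2195)/(-2429 - 1113) = -460 - 1877/(-3542) = -460 - 1877*(-1/3542) = -460 + 1877/3542 = -1627443/3542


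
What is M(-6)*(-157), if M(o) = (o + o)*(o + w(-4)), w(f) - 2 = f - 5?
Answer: -24492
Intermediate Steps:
w(f) = -3 + f (w(f) = 2 + (f - 5) = 2 + (-5 + f) = -3 + f)
M(o) = 2*o*(-7 + o) (M(o) = (o + o)*(o + (-3 - 4)) = (2*o)*(o - 7) = (2*o)*(-7 + o) = 2*o*(-7 + o))
M(-6)*(-157) = (2*(-6)*(-7 - 6))*(-157) = (2*(-6)*(-13))*(-157) = 156*(-157) = -24492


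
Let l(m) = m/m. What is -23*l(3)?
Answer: -23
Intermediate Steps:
l(m) = 1
-23*l(3) = -23*1 = -23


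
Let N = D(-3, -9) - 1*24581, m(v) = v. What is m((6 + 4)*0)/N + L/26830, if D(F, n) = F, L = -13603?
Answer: -13603/26830 ≈ -0.50701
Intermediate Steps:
N = -24584 (N = -3 - 1*24581 = -3 - 24581 = -24584)
m((6 + 4)*0)/N + L/26830 = ((6 + 4)*0)/(-24584) - 13603/26830 = (10*0)*(-1/24584) - 13603*1/26830 = 0*(-1/24584) - 13603/26830 = 0 - 13603/26830 = -13603/26830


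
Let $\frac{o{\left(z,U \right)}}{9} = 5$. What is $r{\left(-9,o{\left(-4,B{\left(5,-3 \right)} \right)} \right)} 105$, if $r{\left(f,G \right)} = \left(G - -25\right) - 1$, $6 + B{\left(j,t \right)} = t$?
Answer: $7245$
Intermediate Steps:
$B{\left(j,t \right)} = -6 + t$
$o{\left(z,U \right)} = 45$ ($o{\left(z,U \right)} = 9 \cdot 5 = 45$)
$r{\left(f,G \right)} = 24 + G$ ($r{\left(f,G \right)} = \left(G + 25\right) - 1 = \left(25 + G\right) - 1 = 24 + G$)
$r{\left(-9,o{\left(-4,B{\left(5,-3 \right)} \right)} \right)} 105 = \left(24 + 45\right) 105 = 69 \cdot 105 = 7245$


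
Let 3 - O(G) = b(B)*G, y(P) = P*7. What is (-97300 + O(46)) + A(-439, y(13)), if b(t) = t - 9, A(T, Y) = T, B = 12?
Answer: -97874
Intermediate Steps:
y(P) = 7*P
b(t) = -9 + t
O(G) = 3 - 3*G (O(G) = 3 - (-9 + 12)*G = 3 - 3*G)
(-97300 + O(46)) + A(-439, y(13)) = (-97300 + (3 - 3*46)) - 439 = (-97300 + (3 - 138)) - 439 = (-97300 - 135) - 439 = -97435 - 439 = -97874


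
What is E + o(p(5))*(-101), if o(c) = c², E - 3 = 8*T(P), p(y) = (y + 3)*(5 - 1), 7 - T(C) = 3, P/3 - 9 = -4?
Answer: -103389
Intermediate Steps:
P = 15 (P = 27 + 3*(-4) = 27 - 12 = 15)
T(C) = 4 (T(C) = 7 - 1*3 = 7 - 3 = 4)
p(y) = 12 + 4*y (p(y) = (3 + y)*4 = 12 + 4*y)
E = 35 (E = 3 + 8*4 = 3 + 32 = 35)
E + o(p(5))*(-101) = 35 + (12 + 4*5)²*(-101) = 35 + (12 + 20)²*(-101) = 35 + 32²*(-101) = 35 + 1024*(-101) = 35 - 103424 = -103389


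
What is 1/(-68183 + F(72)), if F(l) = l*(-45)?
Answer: -1/71423 ≈ -1.4001e-5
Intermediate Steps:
F(l) = -45*l
1/(-68183 + F(72)) = 1/(-68183 - 45*72) = 1/(-68183 - 3240) = 1/(-71423) = -1/71423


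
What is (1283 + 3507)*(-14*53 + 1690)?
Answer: 4540920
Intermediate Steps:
(1283 + 3507)*(-14*53 + 1690) = 4790*(-742 + 1690) = 4790*948 = 4540920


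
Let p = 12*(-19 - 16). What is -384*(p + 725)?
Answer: -117120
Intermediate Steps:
p = -420 (p = 12*(-35) = -420)
-384*(p + 725) = -384*(-420 + 725) = -384*305 = -117120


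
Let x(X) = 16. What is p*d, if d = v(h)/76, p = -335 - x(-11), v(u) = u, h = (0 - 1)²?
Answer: -351/76 ≈ -4.6184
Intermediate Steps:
h = 1 (h = (-1)² = 1)
p = -351 (p = -335 - 1*16 = -335 - 16 = -351)
d = 1/76 ≈ 0.013158
p*d = -351*1/76 = -351/76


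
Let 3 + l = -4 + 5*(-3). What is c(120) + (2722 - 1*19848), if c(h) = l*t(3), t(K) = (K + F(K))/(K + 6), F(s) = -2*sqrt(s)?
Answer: -51400/3 + 44*sqrt(3)/9 ≈ -17125.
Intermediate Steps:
l = -22 (l = -3 + (-4 + 5*(-3)) = -3 + (-4 - 15) = -3 - 19 = -22)
t(K) = (K - 2*sqrt(K))/(6 + K) (t(K) = (K - 2*sqrt(K))/(K + 6) = (K - 2*sqrt(K))/(6 + K))
c(h) = -22/3 + 44*sqrt(3)/9 (c(h) = -22*(3 - 2*sqrt(3))/(6 + 3) = -22*(3 - 2*sqrt(3))/9 = -22*(1/3 - 2*sqrt(3)/9) = -22/3 + 44*sqrt(3)/9)
c(120) + (2722 - 1*19848) = (-22/3 + 44*sqrt(3)/9) + (2722 - 1*19848) = (-22/3 + 44*sqrt(3)/9) + (2722 - 19848) = (-22/3 + 44*sqrt(3)/9) - 17126 = -51400/3 + 44*sqrt(3)/9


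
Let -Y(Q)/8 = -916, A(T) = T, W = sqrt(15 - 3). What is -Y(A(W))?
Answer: -7328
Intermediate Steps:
W = 2*sqrt(3) (W = sqrt(12) = 2*sqrt(3) ≈ 3.4641)
Y(Q) = 7328 (Y(Q) = -8*(-916) = 7328)
-Y(A(W)) = -1*7328 = -7328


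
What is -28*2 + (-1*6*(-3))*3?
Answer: -2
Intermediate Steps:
-28*2 + (-1*6*(-3))*3 = -56 - 6*(-3)*3 = -56 + 18*3 = -56 + 54 = -2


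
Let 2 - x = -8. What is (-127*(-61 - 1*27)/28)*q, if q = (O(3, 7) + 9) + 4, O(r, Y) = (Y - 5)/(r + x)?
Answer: 477774/91 ≈ 5250.3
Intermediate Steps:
x = 10 (x = 2 - 1*(-8) = 2 + 8 = 10)
O(r, Y) = (-5 + Y)/(10 + r) (O(r, Y) = (Y - 5)/(r + 10) = (-5 + Y)/(10 + r))
q = 171/13 (q = ((-5 + 7)/(10 + 3) + 9) + 4 = (2/13 + 9) + 4 = 119/13 + 4 = 171/13 ≈ 13.154)
(-127*(-61 - 1*27)/28)*q = -127*(-61 - 1*27)/28*(171/13) = -127*(-61 - 27)/28*(171/13) = -(-11176)/28*(171/13) = -127*(-22/7)*(171/13) = (2794/7)*(171/13) = 477774/91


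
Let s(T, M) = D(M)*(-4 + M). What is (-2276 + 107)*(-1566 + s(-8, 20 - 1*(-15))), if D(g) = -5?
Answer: 3732849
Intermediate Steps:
s(T, M) = 20 - 5*M (s(T, M) = -5*(-4 + M) = 20 - 5*M)
(-2276 + 107)*(-1566 + s(-8, 20 - 1*(-15))) = (-2276 + 107)*(-1566 + (20 - 5*(20 - 1*(-15)))) = -2169*(-1566 + (20 - 5*(20 + 15))) = -2169*(-1566 + (20 - 5*35)) = -2169*(-1566 + (20 - 175)) = -2169*(-1566 - 155) = -2169*(-1721) = 3732849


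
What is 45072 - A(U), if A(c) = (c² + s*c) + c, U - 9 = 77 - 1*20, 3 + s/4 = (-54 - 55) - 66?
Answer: 87642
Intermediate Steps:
s = -712 (s = -12 + 4*((-54 - 55) - 66) = -12 + 4*(-109 - 66) = -12 + 4*(-175) = -12 - 700 = -712)
U = 66 (U = 9 + (77 - 1*20) = 9 + (77 - 20) = 9 + 57 = 66)
A(c) = c² - 711*c (A(c) = (c² - 712*c) + c = c² - 711*c)
45072 - A(U) = 45072 - 66*(-711 + 66) = 45072 - 66*(-645) = 45072 - 1*(-42570) = 45072 + 42570 = 87642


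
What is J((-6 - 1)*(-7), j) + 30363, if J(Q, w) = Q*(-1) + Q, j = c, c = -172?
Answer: 30363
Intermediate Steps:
j = -172
J(Q, w) = 0 (J(Q, w) = -Q + Q = 0)
J((-6 - 1)*(-7), j) + 30363 = 0 + 30363 = 30363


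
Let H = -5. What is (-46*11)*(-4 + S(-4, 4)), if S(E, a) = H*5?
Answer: 14674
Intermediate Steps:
S(E, a) = -25 (S(E, a) = -5*5 = -25)
(-46*11)*(-4 + S(-4, 4)) = (-46*11)*(-4 - 25) = -506*(-29) = 14674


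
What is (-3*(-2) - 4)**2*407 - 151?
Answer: 1477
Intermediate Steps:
(-3*(-2) - 4)**2*407 - 151 = (6 - 4)**2*407 - 151 = 2**2*407 - 151 = 4*407 - 151 = 1628 - 151 = 1477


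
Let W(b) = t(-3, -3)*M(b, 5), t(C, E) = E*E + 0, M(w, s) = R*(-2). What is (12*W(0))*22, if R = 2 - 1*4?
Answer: 9504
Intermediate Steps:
R = -2 (R = 2 - 4 = -2)
M(w, s) = 4 (M(w, s) = -2*(-2) = 4)
t(C, E) = E² (t(C, E) = E² + 0 = E²)
W(b) = 36 (W(b) = (-3)²*4 = 9*4 = 36)
(12*W(0))*22 = (12*36)*22 = 432*22 = 9504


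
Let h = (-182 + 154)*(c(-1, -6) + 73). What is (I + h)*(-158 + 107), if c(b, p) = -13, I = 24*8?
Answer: 75888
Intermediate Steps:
I = 192
h = -1680 (h = (-182 + 154)*(-13 + 73) = -28*60 = -1680)
(I + h)*(-158 + 107) = (192 - 1680)*(-158 + 107) = -1488*(-51) = 75888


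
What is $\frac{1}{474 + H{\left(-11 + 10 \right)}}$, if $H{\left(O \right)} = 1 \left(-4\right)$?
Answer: $\frac{1}{470} \approx 0.0021277$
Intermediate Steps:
$H{\left(O \right)} = -4$
$\frac{1}{474 + H{\left(-11 + 10 \right)}} = \frac{1}{474 - 4} = \frac{1}{470}$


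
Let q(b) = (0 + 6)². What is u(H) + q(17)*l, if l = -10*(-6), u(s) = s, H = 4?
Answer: 2164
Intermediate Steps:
l = 60
q(b) = 36 (q(b) = 6² = 36)
u(H) + q(17)*l = 4 + 36*60 = 4 + 2160 = 2164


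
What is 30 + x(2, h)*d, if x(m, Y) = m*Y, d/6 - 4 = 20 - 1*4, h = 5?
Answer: 1230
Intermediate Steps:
d = 120 (d = 24 + 6*(20 - 1*4) = 24 + 6*(20 - 4) = 24 + 6*16 = 24 + 96 = 120)
x(m, Y) = Y*m
30 + x(2, h)*d = 30 + (5*2)*120 = 30 + 10*120 = 30 + 1200 = 1230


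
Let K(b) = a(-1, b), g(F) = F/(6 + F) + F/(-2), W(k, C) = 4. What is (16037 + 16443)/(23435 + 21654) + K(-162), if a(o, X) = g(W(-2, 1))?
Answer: -198312/225445 ≈ -0.87965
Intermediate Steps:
g(F) = -F/2 + F/(6 + F) (g(F) = F/(6 + F) + F*(-1/2) = F/(6 + F) - F/2 = -F/2 + F/(6 + F))
a(o, X) = -8/5 (a(o, X) = -1*4*(4 + 4)/(12 + 2*4) = -1*4*8/(12 + 8) = -1*4*8/20 = -1*4*1/20*8 = -8/5)
K(b) = -8/5
(16037 + 16443)/(23435 + 21654) + K(-162) = (16037 + 16443)/(23435 + 21654) - 8/5 = 32480/45089 - 8/5 = -198312/225445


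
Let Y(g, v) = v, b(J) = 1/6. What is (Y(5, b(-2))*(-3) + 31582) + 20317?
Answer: 103797/2 ≈ 51899.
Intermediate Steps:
b(J) = ⅙
(Y(5, b(-2))*(-3) + 31582) + 20317 = ((⅙)*(-3) + 31582) + 20317 = (-½ + 31582) + 20317 = 63163/2 + 20317 = 103797/2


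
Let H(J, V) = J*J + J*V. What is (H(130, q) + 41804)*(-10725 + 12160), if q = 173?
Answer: 116513390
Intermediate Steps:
H(J, V) = J**2 + J*V
(H(130, q) + 41804)*(-10725 + 12160) = (130*(130 + 173) + 41804)*(-10725 + 12160) = (130*303 + 41804)*1435 = (39390 + 41804)*1435 = 81194*1435 = 116513390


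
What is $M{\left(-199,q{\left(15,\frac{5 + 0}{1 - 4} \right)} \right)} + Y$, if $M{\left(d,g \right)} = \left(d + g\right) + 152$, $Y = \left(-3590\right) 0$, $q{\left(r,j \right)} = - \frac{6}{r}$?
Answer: $- \frac{237}{5} \approx -47.4$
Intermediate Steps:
$Y = 0$
$M{\left(d,g \right)} = 152 + d + g$
$M{\left(-199,q{\left(15,\frac{5 + 0}{1 - 4} \right)} \right)} + Y = \left(152 - 199 - \frac{6}{15}\right) + 0 = \left(152 - 199 - \frac{2}{5}\right) + 0 = - \frac{237}{5} + 0 = - \frac{237}{5}$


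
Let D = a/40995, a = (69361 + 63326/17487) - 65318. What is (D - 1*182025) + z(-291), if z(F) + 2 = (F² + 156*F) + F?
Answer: -102537364057378/716879565 ≈ -1.4303e+5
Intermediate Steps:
a = 70763267/17487 (a = (69361 + 63326*(1/17487)) - 65318 = (69361 + 63326/17487) - 65318 = 1212979133/17487 - 65318 = 70763267/17487 ≈ 4046.6)
D = 70763267/716879565 (D = (70763267/17487)/40995 = (70763267/17487)*(1/40995) = 70763267/716879565 ≈ 0.098710)
z(F) = -2 + F² + 157*F (z(F) = -2 + ((F² + 156*F) + F) = -2 + (F² + 157*F) = -2 + F² + 157*F)
(D - 1*182025) + z(-291) = (70763267/716879565 - 1*182025) + (-2 + (-291)² + 157*(-291)) = (70763267/716879565 - 182025) + (-2 + 84681 - 45687) = -130489932055858/716879565 + 38992 = -102537364057378/716879565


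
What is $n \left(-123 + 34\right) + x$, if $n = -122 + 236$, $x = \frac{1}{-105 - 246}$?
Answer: $- \frac{3561247}{351} \approx -10146.0$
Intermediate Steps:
$x = - \frac{1}{351}$ ($x = \frac{1}{-351} = - \frac{1}{351} \approx -0.002849$)
$n = 114$
$n \left(-123 + 34\right) + x = 114 \left(-123 + 34\right) - \frac{1}{351} = 114 \left(-89\right) - \frac{1}{351} = -10146 - \frac{1}{351} = - \frac{3561247}{351}$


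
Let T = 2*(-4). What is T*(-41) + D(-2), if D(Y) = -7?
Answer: 321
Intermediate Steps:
T = -8
T*(-41) + D(-2) = -8*(-41) - 7 = 328 - 7 = 321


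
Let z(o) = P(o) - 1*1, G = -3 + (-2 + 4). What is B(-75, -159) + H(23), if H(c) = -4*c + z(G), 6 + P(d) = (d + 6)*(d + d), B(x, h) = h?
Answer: -268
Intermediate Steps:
P(d) = -6 + 2*d*(6 + d) (P(d) = -6 + (d + 6)*(d + d) = -6 + (6 + d)*(2*d) = -6 + 2*d*(6 + d))
G = -1 (G = -3 + 2 = -1)
z(o) = -7 + 2*o² + 12*o (z(o) = (-6 + 2*o² + 12*o) - 1*1 = (-6 + 2*o² + 12*o) - 1 = -7 + 2*o² + 12*o)
H(c) = -17 - 4*c (H(c) = -4*c + (-7 + 2*(-1)² + 12*(-1)) = -4*c + (-7 + 2*1 - 12) = -4*c + (-7 + 2 - 12) = -4*c - 17 = -17 - 4*c)
B(-75, -159) + H(23) = -159 + (-17 - 4*23) = -159 + (-17 - 92) = -159 - 109 = -268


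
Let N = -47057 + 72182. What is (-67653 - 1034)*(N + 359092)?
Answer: -26390713079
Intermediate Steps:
N = 25125
(-67653 - 1034)*(N + 359092) = (-67653 - 1034)*(25125 + 359092) = -68687*384217 = -26390713079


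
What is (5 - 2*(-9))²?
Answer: 529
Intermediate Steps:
(5 - 2*(-9))² = (5 + 18)² = 23² = 529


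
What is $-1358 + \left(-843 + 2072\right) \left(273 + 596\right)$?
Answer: $1066643$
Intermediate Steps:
$-1358 + \left(-843 + 2072\right) \left(273 + 596\right) = -1358 + 1229 \cdot 869 = -1358 + 1068001 = 1066643$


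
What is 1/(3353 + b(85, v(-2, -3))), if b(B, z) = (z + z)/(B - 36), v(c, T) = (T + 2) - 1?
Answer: 49/164293 ≈ 0.00029825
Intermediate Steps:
v(c, T) = 1 + T (v(c, T) = (2 + T) - 1 = 1 + T)
b(B, z) = 2*z/(-36 + B) (b(B, z) = (2*z)/(-36 + B) = 2*z/(-36 + B))
1/(3353 + b(85, v(-2, -3))) = 1/(3353 + 2*(1 - 3)/(-36 + 85)) = 1/(3353 + 2*(-2)/49) = 1/(3353 + 2*(-2)*(1/49)) = 1/(3353 - 4/49) = 1/(164293/49) = 49/164293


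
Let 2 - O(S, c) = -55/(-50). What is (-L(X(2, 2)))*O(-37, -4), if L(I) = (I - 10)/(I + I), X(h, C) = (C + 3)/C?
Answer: 27/20 ≈ 1.3500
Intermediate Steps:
O(S, c) = 9/10 (O(S, c) = 2 - (-55)/(-50) = 2 - (-55)*(-1)/50 = 2 - 1*11/10 = 2 - 11/10 = 9/10)
X(h, C) = (3 + C)/C
L(I) = (-10 + I)/(2*I) (L(I) = (-10 + I)/((2*I)) = (-10 + I)*(1/(2*I)) = (-10 + I)/(2*I))
(-L(X(2, 2)))*O(-37, -4) = -(-10 + (3 + 2)/2)/(2*((3 + 2)/2))*(9/10) = -(-10 + (1/2)*5)/(2*((1/2)*5))*(9/10) = -(-10 + 5/2)/(2*5/2)*(9/10) = -2*(-15)/(2*5*2)*(9/10) = -1*(-3/2)*(9/10) = (3/2)*(9/10) = 27/20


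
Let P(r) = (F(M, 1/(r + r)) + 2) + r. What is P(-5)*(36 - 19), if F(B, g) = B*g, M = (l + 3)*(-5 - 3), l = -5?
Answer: -391/5 ≈ -78.200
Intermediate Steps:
M = 16 (M = (-5 + 3)*(-5 - 3) = -2*(-8) = 16)
P(r) = 2 + r + 8/r (P(r) = (16/(r + r) + 2) + r = (16/((2*r)) + 2) + r = (16*(1/(2*r)) + 2) + r = (8/r + 2) + r = (2 + 8/r) + r = 2 + r + 8/r)
P(-5)*(36 - 19) = (2 - 5 + 8/(-5))*(36 - 19) = (2 - 5 + 8*(-1/5))*17 = (2 - 5 - 8/5)*17 = -23/5*17 = -391/5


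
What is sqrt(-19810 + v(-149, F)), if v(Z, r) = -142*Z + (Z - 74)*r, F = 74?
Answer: I*sqrt(15154) ≈ 123.1*I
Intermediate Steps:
v(Z, r) = -142*Z + r*(-74 + Z) (v(Z, r) = -142*Z + (-74 + Z)*r = -142*Z + r*(-74 + Z))
sqrt(-19810 + v(-149, F)) = sqrt(-19810 + (-142*(-149) - 74*74 - 149*74)) = sqrt(-19810 + (21158 - 5476 - 11026)) = sqrt(-19810 + 4656) = sqrt(-15154) = I*sqrt(15154)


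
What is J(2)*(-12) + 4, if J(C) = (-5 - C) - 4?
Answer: 136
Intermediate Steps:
J(C) = -9 - C
J(2)*(-12) + 4 = (-9 - 1*2)*(-12) + 4 = (-9 - 2)*(-12) + 4 = -11*(-12) + 4 = 132 + 4 = 136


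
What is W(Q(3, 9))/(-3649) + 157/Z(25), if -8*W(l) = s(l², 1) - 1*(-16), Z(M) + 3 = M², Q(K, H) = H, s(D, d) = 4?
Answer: 287224/1134839 ≈ 0.25310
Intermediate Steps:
Z(M) = -3 + M²
W(l) = -5/2 (W(l) = -(4 - 1*(-16))/8 = -(4 + 16)/8 = -⅛*20 = -5/2)
W(Q(3, 9))/(-3649) + 157/Z(25) = -5/2/(-3649) + 157/(-3 + 25²) = -5/2*(-1/3649) + 157/(-3 + 625) = 5/7298 + 157/622 = 287224/1134839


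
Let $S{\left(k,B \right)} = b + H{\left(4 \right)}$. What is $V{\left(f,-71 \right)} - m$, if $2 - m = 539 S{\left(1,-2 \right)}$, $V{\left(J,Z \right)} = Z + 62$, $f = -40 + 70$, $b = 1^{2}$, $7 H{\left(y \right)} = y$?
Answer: $836$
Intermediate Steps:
$H{\left(y \right)} = \frac{y}{7}$
$b = 1$
$S{\left(k,B \right)} = \frac{11}{7}$ ($S{\left(k,B \right)} = 1 + \frac{1}{7} \cdot 4 = 1 + \frac{4}{7} = \frac{11}{7}$)
$f = 30$
$V{\left(J,Z \right)} = 62 + Z$
$m = -845$ ($m = 2 - 539 \cdot \frac{11}{7} = 2 - 847 = -845$)
$V{\left(f,-71 \right)} - m = \left(62 - 71\right) - -845 = -9 + 845 = 836$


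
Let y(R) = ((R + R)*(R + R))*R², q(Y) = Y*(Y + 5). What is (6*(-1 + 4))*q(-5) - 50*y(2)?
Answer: -3200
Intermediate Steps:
q(Y) = Y*(5 + Y)
y(R) = 4*R⁴ (y(R) = ((2*R)*(2*R))*R² = (4*R²)*R² = 4*R⁴)
(6*(-1 + 4))*q(-5) - 50*y(2) = (6*(-1 + 4))*(-5*(5 - 5)) - 200*2⁴ = (6*3)*(-5*0) - 200*16 = 18*0 - 50*64 = 0 - 3200 = -3200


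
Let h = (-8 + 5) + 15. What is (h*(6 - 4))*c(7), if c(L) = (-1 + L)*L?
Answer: 1008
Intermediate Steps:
c(L) = L*(-1 + L)
h = 12 (h = -3 + 15 = 12)
(h*(6 - 4))*c(7) = (12*(6 - 4))*(7*(-1 + 7)) = (12*2)*(7*6) = 24*42 = 1008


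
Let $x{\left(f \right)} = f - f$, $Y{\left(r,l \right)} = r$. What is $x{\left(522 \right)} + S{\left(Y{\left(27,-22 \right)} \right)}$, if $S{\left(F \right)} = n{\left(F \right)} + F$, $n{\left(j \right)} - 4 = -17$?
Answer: $14$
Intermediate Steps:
$n{\left(j \right)} = -13$ ($n{\left(j \right)} = 4 - 17 = -13$)
$x{\left(f \right)} = 0$
$S{\left(F \right)} = -13 + F$
$x{\left(522 \right)} + S{\left(Y{\left(27,-22 \right)} \right)} = 0 + \left(-13 + 27\right) = 0 + 14 = 14$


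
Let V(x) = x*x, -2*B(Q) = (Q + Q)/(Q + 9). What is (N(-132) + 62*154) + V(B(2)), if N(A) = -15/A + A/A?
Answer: 4621787/484 ≈ 9549.1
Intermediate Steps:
B(Q) = -Q/(9 + Q) (B(Q) = -(Q + Q)/(2*(Q + 9)) = -2*Q/(2*(9 + Q)) = -Q/(9 + Q))
N(A) = 1 - 15/A (N(A) = -15/A + 1 = 1 - 15/A)
V(x) = x²
(N(-132) + 62*154) + V(B(2)) = ((-15 - 132)/(-132) + 62*154) + (-1*2/(9 + 2))² = (-1/132*(-147) + 9548) + (-1*2/11)² = (49/44 + 9548) + (-1*2*1/11)² = 420161/44 + (-2/11)² = 420161/44 + 4/121 = 4621787/484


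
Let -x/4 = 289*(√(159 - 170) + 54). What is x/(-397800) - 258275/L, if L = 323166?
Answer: -67457909/105028950 + 17*I*√11/5850 ≈ -0.64228 + 0.0096381*I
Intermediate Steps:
x = -62424 - 1156*I*√11 (x = -1156*(√(159 - 170) + 54) = -1156*(√(-11) + 54) = -1156*(I*√11 + 54) = -1156*(54 + I*√11) = -4*(15606 + 289*I*√11) = -62424 - 1156*I*√11 ≈ -62424.0 - 3834.0*I)
x/(-397800) - 258275/L = (-62424 - 1156*I*√11)/(-397800) - 258275/323166 = (-62424 - 1156*I*√11)*(-1/397800) - 258275*1/323166 = (51/325 + 17*I*√11/5850) - 258275/323166 = -67457909/105028950 + 17*I*√11/5850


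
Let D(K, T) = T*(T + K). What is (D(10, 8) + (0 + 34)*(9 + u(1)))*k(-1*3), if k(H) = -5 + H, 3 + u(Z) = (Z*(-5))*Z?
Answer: -1424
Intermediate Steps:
u(Z) = -3 - 5*Z² (u(Z) = -3 + (Z*(-5))*Z = -3 + (-5*Z)*Z = -3 - 5*Z²)
D(K, T) = T*(K + T)
(D(10, 8) + (0 + 34)*(9 + u(1)))*k(-1*3) = (8*(10 + 8) + (0 + 34)*(9 + (-3 - 5*1²)))*(-5 - 1*3) = (8*18 + 34*(9 + (-3 - 5*1)))*(-5 - 3) = (144 + 34*(9 + (-3 - 5)))*(-8) = (144 + 34*(9 - 8))*(-8) = (144 + 34*1)*(-8) = (144 + 34)*(-8) = 178*(-8) = -1424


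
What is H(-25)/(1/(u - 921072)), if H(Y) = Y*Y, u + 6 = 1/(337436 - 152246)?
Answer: -21321804352375/37038 ≈ -5.7567e+8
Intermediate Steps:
u = -1111139/185190 (u = -6 + 1/(337436 - 152246) = -6 + 1/185190 = -1111139/185190 ≈ -6.0000)
H(Y) = Y²
H(-25)/(1/(u - 921072)) = (-25)²/(1/(-1111139/185190 - 921072)) = 625/(1/(-170574434819/185190)) = 625/(-185190/170574434819) = 625*(-170574434819/185190) = -21321804352375/37038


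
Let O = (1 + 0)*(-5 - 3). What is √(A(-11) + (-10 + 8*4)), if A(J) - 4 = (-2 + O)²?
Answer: 3*√14 ≈ 11.225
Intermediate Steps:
O = -8 (O = 1*(-8) = -8)
A(J) = 104 (A(J) = 4 + (-2 - 8)² = 4 + (-10)² = 4 + 100 = 104)
√(A(-11) + (-10 + 8*4)) = √(104 + (-10 + 8*4)) = √(104 + (-10 + 32)) = √(104 + 22) = √126 = 3*√14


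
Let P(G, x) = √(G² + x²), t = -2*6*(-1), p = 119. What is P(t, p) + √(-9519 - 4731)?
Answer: √14305 + 5*I*√570 ≈ 119.6 + 119.37*I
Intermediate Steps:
t = 12 (t = -12*(-1) = 12)
P(t, p) + √(-9519 - 4731) = √(12² + 119²) + √(-9519 - 4731) = √(144 + 14161) + √(-14250) = √14305 + 5*I*√570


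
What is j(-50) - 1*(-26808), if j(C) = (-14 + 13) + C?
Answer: 26757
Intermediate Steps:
j(C) = -1 + C
j(-50) - 1*(-26808) = (-1 - 50) - 1*(-26808) = -51 + 26808 = 26757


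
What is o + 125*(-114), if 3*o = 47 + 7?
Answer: -14232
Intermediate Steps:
o = 18 (o = (47 + 7)/3 = (⅓)*54 = 18)
o + 125*(-114) = 18 + 125*(-114) = 18 - 14250 = -14232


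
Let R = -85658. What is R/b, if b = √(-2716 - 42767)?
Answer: 85658*I*√45483/45483 ≈ 401.65*I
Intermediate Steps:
b = I*√45483 (b = √(-45483) = I*√45483 ≈ 213.27*I)
R/b = -85658*(-I*√45483/45483) = -(-85658)*I*√45483/45483 = 85658*I*√45483/45483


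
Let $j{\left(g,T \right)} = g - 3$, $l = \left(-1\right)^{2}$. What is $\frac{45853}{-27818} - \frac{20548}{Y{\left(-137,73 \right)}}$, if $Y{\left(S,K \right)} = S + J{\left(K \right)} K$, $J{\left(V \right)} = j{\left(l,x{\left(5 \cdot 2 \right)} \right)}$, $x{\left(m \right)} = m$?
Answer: $\frac{558627865}{7872494} \approx 70.959$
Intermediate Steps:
$l = 1$
$j{\left(g,T \right)} = -3 + g$ ($j{\left(g,T \right)} = g - 3 = -3 + g$)
$J{\left(V \right)} = -2$ ($J{\left(V \right)} = -3 + 1 = -2$)
$Y{\left(S,K \right)} = S - 2 K$
$\frac{45853}{-27818} - \frac{20548}{Y{\left(-137,73 \right)}} = \frac{45853}{-27818} - \frac{20548}{-137 - 146} = 45853 \left(- \frac{1}{27818}\right) - \frac{20548}{-137 - 146} = - \frac{45853}{27818} - \frac{20548}{-283} = - \frac{45853}{27818} - - \frac{20548}{283} = - \frac{45853}{27818} + \frac{20548}{283} = \frac{558627865}{7872494}$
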